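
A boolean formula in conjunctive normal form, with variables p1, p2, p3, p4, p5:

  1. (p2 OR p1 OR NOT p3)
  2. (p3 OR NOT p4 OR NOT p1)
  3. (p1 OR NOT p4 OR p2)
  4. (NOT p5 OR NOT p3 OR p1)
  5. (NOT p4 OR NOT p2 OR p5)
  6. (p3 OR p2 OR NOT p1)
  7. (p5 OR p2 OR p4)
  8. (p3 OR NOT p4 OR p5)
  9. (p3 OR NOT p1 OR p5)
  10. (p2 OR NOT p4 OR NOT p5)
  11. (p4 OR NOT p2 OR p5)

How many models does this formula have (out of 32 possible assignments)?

Satisfying assignments:
  p1=F p2=F p3=F p4=F p5=T
  p1=F p2=T p3=F p4=F p5=T
  p1=F p2=T p3=F p4=T p5=T
  p1=T p2=F p3=T p4=F p5=T
  p1=T p2=F p3=T p4=T p5=F
  p1=T p2=T p3=F p4=F p5=T
  p1=T p2=T p3=T p4=F p5=T
  p1=T p2=T p3=T p4=T p5=T
That's 8 in total.

8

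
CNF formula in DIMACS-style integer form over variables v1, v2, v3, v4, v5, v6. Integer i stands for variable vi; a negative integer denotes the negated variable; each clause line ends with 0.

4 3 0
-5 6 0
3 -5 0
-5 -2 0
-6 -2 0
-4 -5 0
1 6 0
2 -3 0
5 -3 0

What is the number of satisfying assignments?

The models are:
  v1=F v2=F v3=F v4=T v5=F v6=T
  v1=T v2=F v3=F v4=T v5=F v6=F
  v1=T v2=F v3=F v4=T v5=F v6=T
  v1=T v2=T v3=F v4=T v5=F v6=F
That's 4 in total.

4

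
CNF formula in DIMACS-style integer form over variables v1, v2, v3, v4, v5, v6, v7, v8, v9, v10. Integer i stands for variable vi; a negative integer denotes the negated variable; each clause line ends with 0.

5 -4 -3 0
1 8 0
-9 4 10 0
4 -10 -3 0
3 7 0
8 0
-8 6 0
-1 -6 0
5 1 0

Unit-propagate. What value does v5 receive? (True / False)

True

(v8) is a unit clause: v8 = True.
(v6 | ~v8) with v8 = True leaves only v6, so v6 = True.
From (~v6 | ~v1) and v6 = True: v1 = False.
(v1 | v5) with v1 = False leaves only v5, so v5 = True.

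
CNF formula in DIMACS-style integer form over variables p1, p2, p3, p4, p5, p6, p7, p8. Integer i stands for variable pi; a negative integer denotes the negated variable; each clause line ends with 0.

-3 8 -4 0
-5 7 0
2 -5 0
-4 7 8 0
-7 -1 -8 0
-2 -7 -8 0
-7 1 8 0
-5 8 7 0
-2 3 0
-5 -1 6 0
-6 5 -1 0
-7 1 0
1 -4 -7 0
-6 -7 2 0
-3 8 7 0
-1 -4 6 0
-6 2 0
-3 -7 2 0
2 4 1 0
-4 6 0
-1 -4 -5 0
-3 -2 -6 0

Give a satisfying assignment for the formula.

Try p1 = True.
Branch on p2: take p2 = False.
  then p5 is forced to False.
  then p6 is forced to False.
  then p4 is forced to False.
Set p3 = False and propagate.
For the remaining variables, p7 = True, p8 = False works.
Check each clause:
  1. (NOT p3 OR p8 OR NOT p4) — NOT p4 is true.
  2. (NOT p5 OR p7) — NOT p5 is true.
  3. (p2 OR NOT p5) — NOT p5 is true.
  4. (NOT p4 OR p7 OR p8) — NOT p4 is true.
  5. (NOT p7 OR NOT p1 OR NOT p8) — NOT p8 is true.
  6. (NOT p2 OR NOT p8 OR NOT p7) — NOT p8 is true.
  7. (p8 OR NOT p7 OR p1) — p1 is true.
  8. (p8 OR NOT p5 OR p7) — NOT p5 is true.
  9. (p3 OR NOT p2) — NOT p2 is true.
  10. (p6 OR NOT p5 OR NOT p1) — NOT p5 is true.
  11. (NOT p6 OR NOT p1 OR p5) — NOT p6 is true.
  12. (p1 OR NOT p7) — p1 is true.
  13. (NOT p7 OR NOT p4 OR p1) — NOT p4 is true.
  14. (NOT p6 OR NOT p7 OR p2) — NOT p6 is true.
  15. (p8 OR p7 OR NOT p3) — NOT p3 is true.
  16. (NOT p1 OR NOT p4 OR p6) — NOT p4 is true.
  17. (p2 OR NOT p6) — NOT p6 is true.
  18. (NOT p3 OR NOT p7 OR p2) — NOT p3 is true.
  19. (p1 OR p4 OR p2) — p1 is true.
  20. (NOT p4 OR p6) — NOT p4 is true.
  21. (NOT p5 OR NOT p4 OR NOT p1) — NOT p5 is true.
  22. (NOT p2 OR NOT p6 OR NOT p3) — NOT p6 is true.

p1 = True, p2 = False, p3 = False, p4 = False, p5 = False, p6 = False, p7 = True, p8 = False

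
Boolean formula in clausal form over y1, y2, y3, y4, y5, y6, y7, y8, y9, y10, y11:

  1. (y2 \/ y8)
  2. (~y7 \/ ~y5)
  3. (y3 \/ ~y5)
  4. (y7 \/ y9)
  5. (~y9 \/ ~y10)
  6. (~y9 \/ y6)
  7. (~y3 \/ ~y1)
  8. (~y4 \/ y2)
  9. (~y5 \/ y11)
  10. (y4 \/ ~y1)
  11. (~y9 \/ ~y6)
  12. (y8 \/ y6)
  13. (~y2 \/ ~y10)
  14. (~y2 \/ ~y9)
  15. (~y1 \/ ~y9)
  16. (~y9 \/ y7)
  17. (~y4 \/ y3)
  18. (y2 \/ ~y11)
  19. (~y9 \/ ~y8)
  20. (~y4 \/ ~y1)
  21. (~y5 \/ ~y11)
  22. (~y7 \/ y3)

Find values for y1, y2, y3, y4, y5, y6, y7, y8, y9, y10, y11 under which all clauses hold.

y1=F, y2=T, y3=T, y4=T, y5=F, y6=T, y7=T, y8=F, y9=F, y10=F, y11=T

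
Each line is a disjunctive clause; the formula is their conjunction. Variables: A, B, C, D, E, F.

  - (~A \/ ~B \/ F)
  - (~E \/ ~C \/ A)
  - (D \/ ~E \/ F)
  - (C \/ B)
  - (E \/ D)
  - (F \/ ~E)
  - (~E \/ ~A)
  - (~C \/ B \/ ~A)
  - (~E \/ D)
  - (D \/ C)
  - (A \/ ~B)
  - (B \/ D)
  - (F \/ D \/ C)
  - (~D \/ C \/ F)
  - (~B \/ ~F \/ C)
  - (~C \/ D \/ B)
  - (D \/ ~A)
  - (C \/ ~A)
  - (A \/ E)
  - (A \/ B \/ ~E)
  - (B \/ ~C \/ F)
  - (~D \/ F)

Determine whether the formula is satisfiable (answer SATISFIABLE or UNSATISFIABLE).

Branch on A: take A = True.
  then E is forced to False.
  then D is forced to True.
  then C is forced to True.
  then B is forced to True.
  then F is forced to True.
So A=True, B=True, C=True, D=True, E=False, F=True is a satisfying assignment.

SATISFIABLE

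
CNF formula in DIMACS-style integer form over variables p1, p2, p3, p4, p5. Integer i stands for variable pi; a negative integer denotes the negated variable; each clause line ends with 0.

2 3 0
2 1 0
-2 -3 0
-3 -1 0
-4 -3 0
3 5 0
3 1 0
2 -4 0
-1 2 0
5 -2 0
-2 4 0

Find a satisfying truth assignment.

p5 occurs only positively in the remaining clauses — set p5 = True.
Set p1 = True and propagate.
  then p3 is forced to False.
  then p2 is forced to True.
  then p4 is forced to True.

p1=T, p2=T, p3=F, p4=T, p5=T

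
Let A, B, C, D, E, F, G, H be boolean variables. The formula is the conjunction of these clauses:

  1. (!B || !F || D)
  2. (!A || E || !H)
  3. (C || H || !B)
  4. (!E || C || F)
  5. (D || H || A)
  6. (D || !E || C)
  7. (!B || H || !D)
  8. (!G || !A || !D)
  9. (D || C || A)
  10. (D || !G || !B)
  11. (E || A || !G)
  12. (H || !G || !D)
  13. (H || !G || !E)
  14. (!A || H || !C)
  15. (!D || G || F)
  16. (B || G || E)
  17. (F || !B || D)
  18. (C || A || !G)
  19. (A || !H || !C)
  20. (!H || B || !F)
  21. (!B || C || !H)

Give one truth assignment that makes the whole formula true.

A=True, B=False, C=False, D=True, E=True, F=True, G=False, H=False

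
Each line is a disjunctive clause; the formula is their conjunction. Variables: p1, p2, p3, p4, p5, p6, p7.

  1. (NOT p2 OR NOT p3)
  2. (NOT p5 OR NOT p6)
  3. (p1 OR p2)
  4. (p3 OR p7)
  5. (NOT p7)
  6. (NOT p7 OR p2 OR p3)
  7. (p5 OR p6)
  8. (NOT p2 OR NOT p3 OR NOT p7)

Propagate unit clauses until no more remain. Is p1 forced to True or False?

(NOT p7) is a unit clause: p7 = False.
(p3 OR p7): since p7 = False, the clause reduces to (p3). p3 = True.
In (NOT p2 OR NOT p3), NOT p3 is now false; NOT p2 must hold, so p2 = False.
(p1 OR p2) with p2 = False leaves only p1, so p1 = True.

True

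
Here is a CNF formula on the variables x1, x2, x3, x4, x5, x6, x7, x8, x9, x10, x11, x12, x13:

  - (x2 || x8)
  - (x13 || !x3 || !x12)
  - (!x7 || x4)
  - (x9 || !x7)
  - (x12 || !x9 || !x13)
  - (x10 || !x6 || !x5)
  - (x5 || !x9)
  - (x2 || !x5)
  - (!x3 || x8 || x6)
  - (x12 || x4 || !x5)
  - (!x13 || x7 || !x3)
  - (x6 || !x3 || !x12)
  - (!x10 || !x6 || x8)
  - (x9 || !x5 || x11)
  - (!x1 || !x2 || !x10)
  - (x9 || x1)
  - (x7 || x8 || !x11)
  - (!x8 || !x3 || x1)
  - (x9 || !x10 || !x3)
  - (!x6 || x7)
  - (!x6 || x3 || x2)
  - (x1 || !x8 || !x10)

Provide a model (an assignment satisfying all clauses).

x4 occurs only positively in the remaining clauses — set x4 = True.
Branch on x1: take x1 = True.
Try x2 = True.
  then x10 is forced to False.
For the remaining variables, x3 = False, x5 = False, x6 = False, x7 = False, x8 = True, x9 = False, x11 = False, x12 = True, x13 = False works.

x1=True, x2=True, x3=False, x4=True, x5=False, x6=False, x7=False, x8=True, x9=False, x10=False, x11=False, x12=True, x13=False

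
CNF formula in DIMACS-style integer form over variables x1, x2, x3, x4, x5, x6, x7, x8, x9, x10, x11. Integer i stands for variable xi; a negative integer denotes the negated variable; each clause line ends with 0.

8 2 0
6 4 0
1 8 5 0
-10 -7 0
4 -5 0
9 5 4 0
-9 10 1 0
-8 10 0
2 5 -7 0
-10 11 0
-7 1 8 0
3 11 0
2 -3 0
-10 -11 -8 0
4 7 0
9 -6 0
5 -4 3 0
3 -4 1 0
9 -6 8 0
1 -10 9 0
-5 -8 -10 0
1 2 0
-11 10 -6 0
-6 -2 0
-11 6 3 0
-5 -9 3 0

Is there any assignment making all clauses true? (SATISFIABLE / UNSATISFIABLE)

Pure literal: x1 appears only positively; assign x1 = True.
Set x2 = True and propagate.
  then x6 is forced to False.
  then x4 is forced to True.
Branch on x3: take x3 = True.
For the remaining variables, x5 = False, x7 = False, x8 = False, x9 = True, x10 = True, x11 = True works.
Every clause has at least one true literal under this assignment.
So x1=T, x2=T, x3=T, x4=T, x5=F, x6=F, x7=F, x8=F, x9=T, x10=T, x11=T is a satisfying assignment.

SATISFIABLE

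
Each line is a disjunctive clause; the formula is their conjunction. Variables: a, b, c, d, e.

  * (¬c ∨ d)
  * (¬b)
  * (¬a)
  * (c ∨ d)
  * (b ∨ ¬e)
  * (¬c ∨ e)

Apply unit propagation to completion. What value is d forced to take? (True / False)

True

(¬b) is a unit clause: b = False.
(¬a) stands alone — a = False.
From (¬e ∨ b) and b = False: e = False.
In (e ∨ ¬c), e is now false; ¬c must hold, so c = False.
From (d ∨ c) and c = False: d = True.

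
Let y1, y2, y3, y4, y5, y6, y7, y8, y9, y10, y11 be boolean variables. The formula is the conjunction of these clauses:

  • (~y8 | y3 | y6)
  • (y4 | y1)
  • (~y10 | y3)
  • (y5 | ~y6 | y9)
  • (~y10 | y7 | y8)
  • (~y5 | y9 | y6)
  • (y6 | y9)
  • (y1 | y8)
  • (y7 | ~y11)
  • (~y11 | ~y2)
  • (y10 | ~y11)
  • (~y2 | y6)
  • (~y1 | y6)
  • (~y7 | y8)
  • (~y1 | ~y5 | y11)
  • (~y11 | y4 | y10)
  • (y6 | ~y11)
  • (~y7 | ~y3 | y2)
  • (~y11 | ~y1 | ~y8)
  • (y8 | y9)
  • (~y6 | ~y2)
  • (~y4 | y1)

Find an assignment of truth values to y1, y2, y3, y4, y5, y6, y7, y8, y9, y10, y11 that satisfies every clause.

y1=T, y2=F, y3=T, y4=F, y5=F, y6=T, y7=F, y8=T, y9=T, y10=F, y11=F

Check each clause:
  1. (~y8 | y3 | y6) — y3 is true.
  2. (y4 | y1) — y1 is true.
  3. (y3 | ~y10) — y3 is true.
  4. (y9 | ~y6 | y5) — y9 is true.
  5. (y8 | ~y10 | y7) — y8 is true.
  6. (y6 | ~y5 | y9) — y9 is true.
  7. (y9 | y6) — y9 is true.
  8. (y8 | y1) — y8 is true.
  9. (~y11 | y7) — ~y11 is true.
  10. (~y2 | ~y11) — ~y11 is true.
  11. (~y11 | y10) — ~y11 is true.
  12. (~y2 | y6) — y6 is true.
  13. (~y1 | y6) — y6 is true.
  14. (~y7 | y8) — y8 is true.
  15. (y11 | ~y5 | ~y1) — ~y5 is true.
  16. (y4 | y10 | ~y11) — ~y11 is true.
  17. (~y11 | y6) — ~y11 is true.
  18. (~y3 | y2 | ~y7) — ~y7 is true.
  19. (~y8 | ~y11 | ~y1) — ~y11 is true.
  20. (y8 | y9) — y8 is true.
  21. (~y6 | ~y2) — ~y2 is true.
  22. (~y4 | y1) — y1 is true.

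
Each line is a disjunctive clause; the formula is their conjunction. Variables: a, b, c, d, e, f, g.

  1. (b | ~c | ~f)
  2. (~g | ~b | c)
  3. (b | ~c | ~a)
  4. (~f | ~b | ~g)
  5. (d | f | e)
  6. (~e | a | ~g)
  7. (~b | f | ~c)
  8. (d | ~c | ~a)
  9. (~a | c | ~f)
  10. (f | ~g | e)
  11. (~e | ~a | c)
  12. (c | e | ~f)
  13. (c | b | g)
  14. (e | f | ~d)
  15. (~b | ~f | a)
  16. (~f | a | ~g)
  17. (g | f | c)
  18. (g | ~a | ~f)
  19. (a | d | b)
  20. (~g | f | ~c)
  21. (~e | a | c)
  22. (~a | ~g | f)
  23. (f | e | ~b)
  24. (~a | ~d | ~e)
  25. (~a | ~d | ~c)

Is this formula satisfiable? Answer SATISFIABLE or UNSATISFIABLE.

Branch on a: take a = False.
Set b = False and propagate.
  then d is forced to True.
For the remaining variables, c = True, e = True, f = False, g = False works.
So a = F, b = F, c = T, d = T, e = T, f = F, g = F is a satisfying assignment.

SATISFIABLE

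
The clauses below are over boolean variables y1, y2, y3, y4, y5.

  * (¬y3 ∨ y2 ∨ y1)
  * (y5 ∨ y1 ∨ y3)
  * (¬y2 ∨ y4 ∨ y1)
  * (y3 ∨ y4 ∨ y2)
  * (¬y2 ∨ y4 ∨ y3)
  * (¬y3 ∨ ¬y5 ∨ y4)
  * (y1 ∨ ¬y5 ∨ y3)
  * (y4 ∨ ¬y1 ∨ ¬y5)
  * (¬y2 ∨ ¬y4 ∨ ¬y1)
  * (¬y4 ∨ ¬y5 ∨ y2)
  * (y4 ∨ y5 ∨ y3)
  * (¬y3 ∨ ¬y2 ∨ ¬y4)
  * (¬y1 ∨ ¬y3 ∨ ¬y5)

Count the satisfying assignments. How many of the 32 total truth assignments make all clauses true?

The models are:
  y1=T y2=F y3=F y4=T y5=F
  y1=T y2=F y3=T y4=F y5=F
  y1=T y2=F y3=T y4=T y5=F
  y1=T y2=T y3=T y4=F y5=F
Count: 4.

4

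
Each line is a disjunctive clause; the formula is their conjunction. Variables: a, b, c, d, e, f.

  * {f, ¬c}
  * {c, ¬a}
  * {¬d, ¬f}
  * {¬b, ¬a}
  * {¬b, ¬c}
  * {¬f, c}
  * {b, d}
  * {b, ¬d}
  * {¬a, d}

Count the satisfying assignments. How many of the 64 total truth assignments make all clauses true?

Satisfying assignments:
  a=F b=T c=F d=F e=F f=F
  a=F b=T c=F d=F e=T f=F
  a=F b=T c=F d=T e=F f=F
  a=F b=T c=F d=T e=T f=F
Count: 4.

4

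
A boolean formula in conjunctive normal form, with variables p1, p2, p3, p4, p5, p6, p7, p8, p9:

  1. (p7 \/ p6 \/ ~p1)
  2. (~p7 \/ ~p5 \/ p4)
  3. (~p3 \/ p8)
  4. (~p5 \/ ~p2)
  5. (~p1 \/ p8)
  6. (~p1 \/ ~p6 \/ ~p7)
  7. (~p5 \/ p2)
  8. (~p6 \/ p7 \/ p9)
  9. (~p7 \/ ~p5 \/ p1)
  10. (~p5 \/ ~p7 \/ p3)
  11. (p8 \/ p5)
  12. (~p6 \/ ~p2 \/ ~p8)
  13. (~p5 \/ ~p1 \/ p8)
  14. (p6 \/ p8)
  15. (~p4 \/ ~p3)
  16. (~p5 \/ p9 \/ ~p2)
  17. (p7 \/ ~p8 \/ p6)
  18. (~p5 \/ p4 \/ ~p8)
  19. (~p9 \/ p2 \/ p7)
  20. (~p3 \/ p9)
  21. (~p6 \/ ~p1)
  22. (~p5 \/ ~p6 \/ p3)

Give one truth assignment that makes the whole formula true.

p1 = 0  p2 = 0  p3 = 0  p4 = 0  p5 = 0  p6 = 0  p7 = 1  p8 = 1  p9 = 1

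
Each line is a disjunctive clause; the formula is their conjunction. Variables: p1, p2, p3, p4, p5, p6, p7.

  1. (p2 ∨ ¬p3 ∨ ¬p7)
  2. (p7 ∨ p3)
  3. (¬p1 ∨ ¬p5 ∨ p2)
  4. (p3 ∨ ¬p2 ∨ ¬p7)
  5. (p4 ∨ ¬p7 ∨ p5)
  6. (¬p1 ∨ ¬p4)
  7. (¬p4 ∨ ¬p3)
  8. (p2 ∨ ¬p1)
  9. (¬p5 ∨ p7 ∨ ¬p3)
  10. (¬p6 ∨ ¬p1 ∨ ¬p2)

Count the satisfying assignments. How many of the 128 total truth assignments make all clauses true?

Case analysis on p2 and p3:
  p2=1, p3=1: 6 of the 32 assignments to (p1,p4,p5,p6,p7) work.
  p2=1, p3=0: a clause becomes empty — 0.
  p2=0, p3=1: remaining (p1,p4,p5,p6,p7) ∈ {(0,0,0,0,0); (0,0,0,1,0)} — 2.
  p2=0, p3=0: p6 free; 3 ways for (p1,p4,p5,p7) × 2^1 = 6.
Total: 6 + 0 + 2 + 6 = 14.

14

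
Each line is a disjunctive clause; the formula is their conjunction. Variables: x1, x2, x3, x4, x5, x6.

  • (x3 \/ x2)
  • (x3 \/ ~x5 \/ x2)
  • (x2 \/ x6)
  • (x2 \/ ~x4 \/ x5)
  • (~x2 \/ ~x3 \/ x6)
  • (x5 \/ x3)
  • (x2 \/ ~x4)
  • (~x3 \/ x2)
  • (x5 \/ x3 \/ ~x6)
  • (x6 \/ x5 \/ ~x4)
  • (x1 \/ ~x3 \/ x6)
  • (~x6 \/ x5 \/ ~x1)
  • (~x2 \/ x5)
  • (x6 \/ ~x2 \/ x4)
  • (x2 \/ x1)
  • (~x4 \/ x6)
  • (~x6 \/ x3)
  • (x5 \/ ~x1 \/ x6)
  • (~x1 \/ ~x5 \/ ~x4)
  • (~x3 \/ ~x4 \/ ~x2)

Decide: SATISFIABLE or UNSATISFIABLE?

Branch on x1: take x1 = False.
  then x2 is forced to True.
  then x5 is forced to True.
The remaining clauses are satisfied by x3 = True, x4 = False, x6 = True.
So x1=0, x2=1, x3=1, x4=0, x5=1, x6=1 is a satisfying assignment.

SATISFIABLE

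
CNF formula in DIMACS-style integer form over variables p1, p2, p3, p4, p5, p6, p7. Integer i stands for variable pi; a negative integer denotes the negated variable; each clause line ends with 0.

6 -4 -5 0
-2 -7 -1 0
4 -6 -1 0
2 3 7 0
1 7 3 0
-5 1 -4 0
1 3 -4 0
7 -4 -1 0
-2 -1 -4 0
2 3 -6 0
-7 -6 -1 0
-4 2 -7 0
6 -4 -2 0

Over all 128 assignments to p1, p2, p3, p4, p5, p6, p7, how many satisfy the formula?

36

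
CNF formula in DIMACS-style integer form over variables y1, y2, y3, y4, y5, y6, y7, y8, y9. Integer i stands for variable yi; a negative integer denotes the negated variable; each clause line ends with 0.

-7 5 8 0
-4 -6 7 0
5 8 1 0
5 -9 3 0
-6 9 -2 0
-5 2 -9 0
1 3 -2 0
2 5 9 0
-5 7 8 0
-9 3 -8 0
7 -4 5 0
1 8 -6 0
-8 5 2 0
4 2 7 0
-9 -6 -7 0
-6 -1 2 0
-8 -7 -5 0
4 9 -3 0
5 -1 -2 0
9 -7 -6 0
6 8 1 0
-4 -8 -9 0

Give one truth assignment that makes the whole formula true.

y1 = 0, y2 = 1, y3 = 1, y4 = 1, y5 = 1, y6 = 0, y7 = 0, y8 = 1, y9 = 0

Branch on y1: take y1 = False.
Try y2 = True.
  then y3 is forced to True.
For the remaining variables, y4 = True, y5 = True, y6 = False, y7 = False, y8 = True, y9 = False works.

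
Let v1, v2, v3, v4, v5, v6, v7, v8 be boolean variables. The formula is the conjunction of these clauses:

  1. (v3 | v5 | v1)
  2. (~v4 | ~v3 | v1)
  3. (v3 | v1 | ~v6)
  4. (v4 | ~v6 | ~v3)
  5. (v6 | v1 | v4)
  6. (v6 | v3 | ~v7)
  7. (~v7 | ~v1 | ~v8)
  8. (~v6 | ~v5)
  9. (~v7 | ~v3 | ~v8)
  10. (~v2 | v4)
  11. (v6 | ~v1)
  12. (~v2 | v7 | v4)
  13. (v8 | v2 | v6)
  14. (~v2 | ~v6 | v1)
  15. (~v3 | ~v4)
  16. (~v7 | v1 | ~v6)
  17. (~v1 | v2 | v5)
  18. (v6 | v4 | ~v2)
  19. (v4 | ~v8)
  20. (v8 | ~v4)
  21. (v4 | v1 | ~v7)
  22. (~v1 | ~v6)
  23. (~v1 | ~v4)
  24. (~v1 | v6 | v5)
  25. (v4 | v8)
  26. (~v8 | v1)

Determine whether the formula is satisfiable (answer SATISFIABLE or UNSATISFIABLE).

UNSATISFIABLE

v1 = True:
  propagation gives v6=True; an empty clause results — contradiction.
v1 = False:
  propagation gives v8=False, v4=False; an empty clause results — contradiction.
Every branch closes, so no satisfying assignment exists.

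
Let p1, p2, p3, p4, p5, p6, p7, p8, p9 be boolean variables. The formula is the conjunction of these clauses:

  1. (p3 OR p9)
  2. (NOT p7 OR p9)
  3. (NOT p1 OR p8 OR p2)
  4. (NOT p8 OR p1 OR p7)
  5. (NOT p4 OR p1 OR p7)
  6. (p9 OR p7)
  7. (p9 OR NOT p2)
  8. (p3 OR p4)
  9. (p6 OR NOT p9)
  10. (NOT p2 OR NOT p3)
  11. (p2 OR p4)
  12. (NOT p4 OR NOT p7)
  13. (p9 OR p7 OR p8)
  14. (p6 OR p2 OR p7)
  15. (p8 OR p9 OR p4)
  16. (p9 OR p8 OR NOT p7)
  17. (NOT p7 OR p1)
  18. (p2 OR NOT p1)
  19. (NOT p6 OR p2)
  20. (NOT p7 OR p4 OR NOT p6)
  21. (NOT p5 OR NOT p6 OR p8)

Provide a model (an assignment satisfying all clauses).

p1=True  p2=True  p3=False  p4=True  p5=True  p6=True  p7=False  p8=True  p9=True

Check each clause:
  1. (p9 OR p3) — p9 is true.
  2. (p9 OR NOT p7) — p9 is true.
  3. (p2 OR p8 OR NOT p1) — p8 is true.
  4. (NOT p8 OR p7 OR p1) — p1 is true.
  5. (p1 OR p7 OR NOT p4) — p1 is true.
  6. (p7 OR p9) — p9 is true.
  7. (NOT p2 OR p9) — p9 is true.
  8. (p3 OR p4) — p4 is true.
  9. (p6 OR NOT p9) — p6 is true.
  10. (NOT p2 OR NOT p3) — NOT p3 is true.
  11. (p2 OR p4) — p2 is true.
  12. (NOT p7 OR NOT p4) — NOT p7 is true.
  13. (p9 OR p8 OR p7) — p8 is true.
  14. (p2 OR p7 OR p6) — p2 is true.
  15. (p8 OR p9 OR p4) — p8 is true.
  16. (p8 OR NOT p7 OR p9) — p8 is true.
  17. (NOT p7 OR p1) — NOT p7 is true.
  18. (NOT p1 OR p2) — p2 is true.
  19. (p2 OR NOT p6) — p2 is true.
  20. (p4 OR NOT p7 OR NOT p6) — NOT p7 is true.
  21. (NOT p5 OR NOT p6 OR p8) — p8 is true.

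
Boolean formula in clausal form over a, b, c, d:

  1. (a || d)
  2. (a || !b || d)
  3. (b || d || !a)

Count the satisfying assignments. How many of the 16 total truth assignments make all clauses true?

10

Split on a, then d.
  a=T, d=T: remaining (b,c) ∈ {(F,F); (F,T); (T,F); (T,T)} — 4.
  a=T, d=F: remaining (b,c) ∈ {(T,F); (T,T)} — 2.
  a=F, d=T: remaining (b,c) ∈ {(F,F); (F,T); (T,F); (T,T)} — 4.
  a=F, d=F: a clause becomes empty — 0.
Total: 4 + 2 + 4 + 0 = 10.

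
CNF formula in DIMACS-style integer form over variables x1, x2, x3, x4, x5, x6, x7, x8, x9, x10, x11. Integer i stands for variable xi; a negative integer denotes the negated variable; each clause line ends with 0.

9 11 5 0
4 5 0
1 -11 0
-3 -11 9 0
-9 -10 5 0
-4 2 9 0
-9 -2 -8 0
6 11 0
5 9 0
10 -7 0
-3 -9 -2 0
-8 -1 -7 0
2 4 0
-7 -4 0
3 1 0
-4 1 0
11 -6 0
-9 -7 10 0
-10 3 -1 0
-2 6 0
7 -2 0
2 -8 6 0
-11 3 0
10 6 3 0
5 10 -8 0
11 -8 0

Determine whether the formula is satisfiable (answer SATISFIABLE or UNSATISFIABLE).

x5 occurs only positively in the remaining clauses — set x5 = True.
x8 occurs only negated in the remaining clauses — set x8 = False.
Try x1 = True.
Try x2 = False.
  then x4 is forced to True.
  then x9 is forced to True.
  then x7 is forced to False.
For the remaining variables, x3 = True, x6 = True, x10 = True, x11 = True works.
Every clause has at least one true literal under this assignment.
So x1=True  x2=False  x3=True  x4=True  x5=True  x6=True  x7=False  x8=False  x9=True  x10=True  x11=True is a satisfying assignment.

SATISFIABLE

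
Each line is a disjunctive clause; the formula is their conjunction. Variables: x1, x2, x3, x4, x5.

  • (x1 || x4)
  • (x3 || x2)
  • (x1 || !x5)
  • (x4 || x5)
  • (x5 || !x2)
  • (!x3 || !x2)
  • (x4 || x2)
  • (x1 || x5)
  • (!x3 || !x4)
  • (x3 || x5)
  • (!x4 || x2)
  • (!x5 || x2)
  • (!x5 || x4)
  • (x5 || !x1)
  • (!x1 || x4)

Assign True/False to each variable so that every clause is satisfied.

Set x1 = True and propagate.
  then x5 is forced to True.
  then x2 is forced to True.
  then x3 is forced to False.
  then x4 is forced to True.
Every clause has at least one true literal under this assignment.

x1=T, x2=T, x3=F, x4=T, x5=T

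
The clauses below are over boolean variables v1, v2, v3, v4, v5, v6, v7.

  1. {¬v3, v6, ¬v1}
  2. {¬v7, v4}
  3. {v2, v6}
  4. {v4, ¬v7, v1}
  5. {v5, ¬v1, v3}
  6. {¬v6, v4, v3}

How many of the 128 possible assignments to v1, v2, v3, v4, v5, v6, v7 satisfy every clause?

51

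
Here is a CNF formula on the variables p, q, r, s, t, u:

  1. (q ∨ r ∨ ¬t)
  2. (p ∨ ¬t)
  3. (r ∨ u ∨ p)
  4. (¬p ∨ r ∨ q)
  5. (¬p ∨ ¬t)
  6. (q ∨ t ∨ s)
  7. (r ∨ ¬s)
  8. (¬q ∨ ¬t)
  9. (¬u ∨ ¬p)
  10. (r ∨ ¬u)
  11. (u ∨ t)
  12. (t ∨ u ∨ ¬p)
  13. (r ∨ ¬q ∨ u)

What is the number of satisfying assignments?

3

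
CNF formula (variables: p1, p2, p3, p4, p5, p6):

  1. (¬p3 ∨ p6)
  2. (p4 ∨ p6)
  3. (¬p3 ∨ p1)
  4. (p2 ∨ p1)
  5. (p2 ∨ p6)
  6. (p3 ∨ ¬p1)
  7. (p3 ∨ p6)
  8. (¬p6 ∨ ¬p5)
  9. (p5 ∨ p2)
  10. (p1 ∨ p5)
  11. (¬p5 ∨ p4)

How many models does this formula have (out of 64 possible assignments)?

2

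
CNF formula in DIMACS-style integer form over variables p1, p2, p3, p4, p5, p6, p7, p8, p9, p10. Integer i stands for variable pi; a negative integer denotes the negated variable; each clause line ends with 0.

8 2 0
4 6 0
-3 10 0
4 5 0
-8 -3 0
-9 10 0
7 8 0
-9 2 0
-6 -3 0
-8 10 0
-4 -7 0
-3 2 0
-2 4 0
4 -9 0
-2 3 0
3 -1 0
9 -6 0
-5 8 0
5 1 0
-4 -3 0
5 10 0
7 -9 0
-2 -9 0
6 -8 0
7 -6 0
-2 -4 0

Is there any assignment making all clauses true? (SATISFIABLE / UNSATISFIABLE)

UNSATISFIABLE

p2 = True:
  propagation gives p4=True; an empty clause results — contradiction.
p2 = False:
  propagation gives p8=True, p3=False, p9=False, p10=True; an empty clause results — contradiction.
Every branch closes, so no satisfying assignment exists.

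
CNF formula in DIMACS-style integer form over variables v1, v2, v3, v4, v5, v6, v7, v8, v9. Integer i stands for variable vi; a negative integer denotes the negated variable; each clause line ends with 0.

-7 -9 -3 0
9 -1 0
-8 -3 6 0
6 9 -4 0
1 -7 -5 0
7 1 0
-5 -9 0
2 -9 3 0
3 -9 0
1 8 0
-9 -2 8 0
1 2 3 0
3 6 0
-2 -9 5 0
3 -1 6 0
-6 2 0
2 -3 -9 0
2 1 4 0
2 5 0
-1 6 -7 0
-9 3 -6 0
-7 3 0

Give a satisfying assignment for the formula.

Set v1 = False and propagate.
  then v7 is forced to True.
  then v5 is forced to False.
  then v8 is forced to True.
  then v2 is forced to True.
  then v9 is forced to False.
  then v3 is forced to True.
  then v6 is forced to True.
v4 is now unconstrained; take v4 = True.

v1=F, v2=T, v3=T, v4=T, v5=F, v6=T, v7=T, v8=T, v9=F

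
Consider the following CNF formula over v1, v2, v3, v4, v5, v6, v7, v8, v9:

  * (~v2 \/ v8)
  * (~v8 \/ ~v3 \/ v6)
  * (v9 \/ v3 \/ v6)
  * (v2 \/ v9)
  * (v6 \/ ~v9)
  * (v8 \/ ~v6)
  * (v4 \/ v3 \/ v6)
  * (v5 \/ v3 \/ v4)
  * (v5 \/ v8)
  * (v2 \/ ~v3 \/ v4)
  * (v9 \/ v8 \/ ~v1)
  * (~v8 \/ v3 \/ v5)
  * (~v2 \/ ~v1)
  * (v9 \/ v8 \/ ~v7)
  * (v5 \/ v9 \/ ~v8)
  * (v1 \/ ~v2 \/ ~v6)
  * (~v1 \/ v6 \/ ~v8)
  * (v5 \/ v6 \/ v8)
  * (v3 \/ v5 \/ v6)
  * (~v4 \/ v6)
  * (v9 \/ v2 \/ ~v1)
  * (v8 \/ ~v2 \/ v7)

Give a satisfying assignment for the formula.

v1 = T, v2 = F, v3 = F, v4 = T, v5 = T, v6 = T, v7 = F, v8 = T, v9 = T

v5 occurs only positively in the remaining clauses — set v5 = True.
Try v1 = True.
  then v2 is forced to False.
  then v9 is forced to True.
  then v6 is forced to True.
  then v8 is forced to True.
For the remaining variables, v3 = False, v4 = True, v7 = False works.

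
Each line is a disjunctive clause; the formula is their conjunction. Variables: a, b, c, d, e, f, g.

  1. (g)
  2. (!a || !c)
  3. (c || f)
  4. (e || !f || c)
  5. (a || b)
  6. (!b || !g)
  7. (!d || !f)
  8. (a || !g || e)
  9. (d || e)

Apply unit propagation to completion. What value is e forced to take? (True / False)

True

(g) stands alone — g = True.
From (!b || !g) and g = True: b = False.
From (b || a) and b = False: a = True.
(!c || !a) with a = True leaves only !c, so c = False.
(f || c): since c = False, the clause reduces to (f). f = True.
From (e || !f || c) and f = True, c = False: e = True.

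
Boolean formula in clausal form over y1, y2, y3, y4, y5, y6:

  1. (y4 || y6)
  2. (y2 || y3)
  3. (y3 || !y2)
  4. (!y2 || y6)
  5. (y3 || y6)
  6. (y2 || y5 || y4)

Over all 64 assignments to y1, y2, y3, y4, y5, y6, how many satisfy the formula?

Split on y2, then y3.
  y2=T, y3=T: forces y6=T; y1, y4, y5 free → 2^3 = 8.
  y2=T, y3=F: a clause becomes empty — 0.
  y2=F, y3=T: y1 free; 5 ways for (y4,y5,y6) × 2^1 = 10.
  y2=F, y3=F: a clause becomes empty — 0.
Total: 8 + 0 + 10 + 0 = 18.

18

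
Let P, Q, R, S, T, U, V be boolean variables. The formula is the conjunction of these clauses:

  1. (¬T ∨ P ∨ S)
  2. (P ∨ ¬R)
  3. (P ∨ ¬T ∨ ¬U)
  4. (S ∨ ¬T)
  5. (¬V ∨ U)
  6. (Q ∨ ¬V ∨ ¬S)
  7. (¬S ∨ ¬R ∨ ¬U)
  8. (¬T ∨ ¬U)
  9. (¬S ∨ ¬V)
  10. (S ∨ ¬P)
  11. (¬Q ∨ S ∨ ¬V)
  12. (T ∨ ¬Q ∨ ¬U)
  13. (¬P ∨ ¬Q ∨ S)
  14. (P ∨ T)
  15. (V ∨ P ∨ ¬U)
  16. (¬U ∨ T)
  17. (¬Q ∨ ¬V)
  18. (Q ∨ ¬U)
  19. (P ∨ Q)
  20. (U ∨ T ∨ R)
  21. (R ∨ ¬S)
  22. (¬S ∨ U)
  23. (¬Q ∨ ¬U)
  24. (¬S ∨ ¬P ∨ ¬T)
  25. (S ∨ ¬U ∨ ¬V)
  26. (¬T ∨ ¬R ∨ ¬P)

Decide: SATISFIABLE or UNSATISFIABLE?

S = True:
  propagation gives V=False, R=True, P=True, U=False; an empty clause results — contradiction.
S = False:
  propagation gives T=False, P=False; an empty clause results — contradiction.
Every branch closes, so no satisfying assignment exists.

UNSATISFIABLE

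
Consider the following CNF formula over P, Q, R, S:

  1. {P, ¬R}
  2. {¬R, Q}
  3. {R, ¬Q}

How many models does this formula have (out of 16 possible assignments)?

The models are:
  P=0 Q=0 R=0 S=0
  P=0 Q=0 R=0 S=1
  P=1 Q=0 R=0 S=0
  P=1 Q=0 R=0 S=1
  P=1 Q=1 R=1 S=0
  P=1 Q=1 R=1 S=1
That's 6 in total.

6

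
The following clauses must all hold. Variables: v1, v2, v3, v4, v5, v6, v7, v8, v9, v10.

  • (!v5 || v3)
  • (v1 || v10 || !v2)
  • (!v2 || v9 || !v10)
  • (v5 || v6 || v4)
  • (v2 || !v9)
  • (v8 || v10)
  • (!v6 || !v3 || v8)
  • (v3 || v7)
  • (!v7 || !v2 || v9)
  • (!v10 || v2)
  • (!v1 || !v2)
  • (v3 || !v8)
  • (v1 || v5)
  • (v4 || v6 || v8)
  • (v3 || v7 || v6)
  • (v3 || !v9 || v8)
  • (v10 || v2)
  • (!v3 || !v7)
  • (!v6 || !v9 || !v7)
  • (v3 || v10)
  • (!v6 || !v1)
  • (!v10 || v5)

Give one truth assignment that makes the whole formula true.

v1=F  v2=T  v3=T  v4=T  v5=T  v6=F  v7=F  v8=F  v9=T  v10=T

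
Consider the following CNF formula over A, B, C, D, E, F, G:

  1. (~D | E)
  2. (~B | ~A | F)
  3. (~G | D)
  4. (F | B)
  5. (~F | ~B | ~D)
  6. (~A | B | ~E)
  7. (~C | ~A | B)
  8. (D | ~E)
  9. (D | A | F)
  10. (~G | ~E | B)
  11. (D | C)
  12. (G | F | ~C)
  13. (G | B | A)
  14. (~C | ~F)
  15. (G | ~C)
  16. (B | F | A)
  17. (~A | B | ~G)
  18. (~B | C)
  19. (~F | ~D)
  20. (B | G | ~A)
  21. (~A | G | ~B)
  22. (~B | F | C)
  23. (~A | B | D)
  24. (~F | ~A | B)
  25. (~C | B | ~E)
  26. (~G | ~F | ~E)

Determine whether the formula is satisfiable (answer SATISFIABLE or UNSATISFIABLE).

Try A = False.
For the remaining variables, B = True, C = True, D = True, E = True, F = False, G = True works.
Every clause has at least one true literal under this assignment.
So A=F, B=T, C=T, D=T, E=T, F=F, G=T is a satisfying assignment.

SATISFIABLE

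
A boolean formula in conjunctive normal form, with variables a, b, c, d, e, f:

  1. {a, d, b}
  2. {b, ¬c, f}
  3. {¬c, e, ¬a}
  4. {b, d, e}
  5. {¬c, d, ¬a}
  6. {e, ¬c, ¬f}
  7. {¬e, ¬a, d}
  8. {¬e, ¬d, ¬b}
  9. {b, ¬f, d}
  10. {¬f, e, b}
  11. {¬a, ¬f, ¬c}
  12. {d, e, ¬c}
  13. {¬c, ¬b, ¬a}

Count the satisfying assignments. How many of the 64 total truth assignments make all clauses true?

20

Split on b, then c.
  b=T, c=T: remaining (a,d,e,f) ∈ {(F,F,T,F); (F,F,T,T); (F,T,F,F)} — 3.
  b=T, c=F: f free; 5 ways for (a,d,e) × 2^1 = 10.
  b=F, c=T: remaining (a,d,e,f) ∈ {(F,T,T,T)} — 1.
  b=F, c=F: a free; 3 ways for (d,e,f) × 2^1 = 6.
Total: 3 + 10 + 1 + 6 = 20.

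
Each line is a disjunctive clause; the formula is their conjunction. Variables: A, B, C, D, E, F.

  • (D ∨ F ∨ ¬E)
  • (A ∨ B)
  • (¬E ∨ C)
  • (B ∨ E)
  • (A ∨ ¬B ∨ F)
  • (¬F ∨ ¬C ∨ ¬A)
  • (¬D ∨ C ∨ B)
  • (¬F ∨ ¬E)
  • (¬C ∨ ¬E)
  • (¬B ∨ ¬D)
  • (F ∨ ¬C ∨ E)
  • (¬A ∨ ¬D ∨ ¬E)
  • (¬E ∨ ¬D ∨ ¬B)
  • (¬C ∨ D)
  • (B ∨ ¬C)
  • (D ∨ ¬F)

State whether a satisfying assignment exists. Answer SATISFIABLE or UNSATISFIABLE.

Try A = True.
For the remaining variables, B = True, C = False, D = False, E = False, F = False works.
So A=1, B=1, C=0, D=0, E=0, F=0 is a satisfying assignment.

SATISFIABLE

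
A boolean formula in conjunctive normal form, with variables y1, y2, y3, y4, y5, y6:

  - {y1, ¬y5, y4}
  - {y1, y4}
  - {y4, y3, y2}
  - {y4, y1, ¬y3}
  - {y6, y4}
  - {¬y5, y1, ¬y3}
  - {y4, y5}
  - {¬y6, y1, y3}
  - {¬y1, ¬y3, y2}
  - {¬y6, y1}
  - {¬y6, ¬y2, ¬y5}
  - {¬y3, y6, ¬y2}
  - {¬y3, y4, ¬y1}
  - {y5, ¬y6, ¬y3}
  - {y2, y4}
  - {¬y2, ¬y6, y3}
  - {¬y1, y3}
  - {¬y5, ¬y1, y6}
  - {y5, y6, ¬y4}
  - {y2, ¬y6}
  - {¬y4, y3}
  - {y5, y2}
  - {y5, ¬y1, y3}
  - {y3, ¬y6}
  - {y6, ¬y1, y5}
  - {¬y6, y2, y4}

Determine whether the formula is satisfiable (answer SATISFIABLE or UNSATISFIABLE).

y3 = True:
  y6 = True:
    propagation gives y1=True, y2=True, y5=False; an empty clause results — contradiction.
  y6 = False:
    propagation gives y4=True, y2=False, y1=False, y5=False; an empty clause results — contradiction.
y3 = False:
  propagation gives y1=False, y4=True; an empty clause results — contradiction.
Every branch closes, so no satisfying assignment exists.

UNSATISFIABLE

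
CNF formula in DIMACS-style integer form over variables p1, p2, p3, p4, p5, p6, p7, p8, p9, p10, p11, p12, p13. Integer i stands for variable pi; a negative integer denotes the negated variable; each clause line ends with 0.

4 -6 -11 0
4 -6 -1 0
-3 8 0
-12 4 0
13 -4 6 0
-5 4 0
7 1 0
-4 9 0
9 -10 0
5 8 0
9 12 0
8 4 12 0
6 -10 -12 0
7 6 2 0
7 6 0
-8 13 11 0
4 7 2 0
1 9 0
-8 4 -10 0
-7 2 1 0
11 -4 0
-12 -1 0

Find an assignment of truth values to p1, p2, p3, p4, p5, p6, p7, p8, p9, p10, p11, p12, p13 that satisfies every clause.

p1=True, p2=True, p3=False, p4=True, p5=True, p6=True, p7=True, p8=False, p9=True, p10=False, p11=True, p12=False, p13=False

Check each clause:
  1. (p4 | ~p11 | ~p6) — p4 is true.
  2. (~p1 | ~p6 | p4) — p4 is true.
  3. (~p3 | p8) — ~p3 is true.
  4. (~p12 | p4) — p4 is true.
  5. (p13 | p6 | ~p4) — p6 is true.
  6. (~p5 | p4) — p4 is true.
  7. (p1 | p7) — p1 is true.
  8. (p9 | ~p4) — p9 is true.
  9. (~p10 | p9) — p9 is true.
  10. (p8 | p5) — p5 is true.
  11. (p12 | p9) — p9 is true.
  12. (p12 | p4 | p8) — p4 is true.
  13. (p6 | ~p10 | ~p12) — ~p12 is true.
  14. (p2 | p6 | p7) — p2 is true.
  15. (p6 | p7) — p6 is true.
  16. (p13 | ~p8 | p11) — ~p8 is true.
  17. (p2 | p7 | p4) — p2 is true.
  18. (p9 | p1) — p1 is true.
  19. (~p8 | p4 | ~p10) — ~p8 is true.
  20. (p1 | p2 | ~p7) — p2 is true.
  21. (p11 | ~p4) — p11 is true.
  22. (~p1 | ~p12) — ~p12 is true.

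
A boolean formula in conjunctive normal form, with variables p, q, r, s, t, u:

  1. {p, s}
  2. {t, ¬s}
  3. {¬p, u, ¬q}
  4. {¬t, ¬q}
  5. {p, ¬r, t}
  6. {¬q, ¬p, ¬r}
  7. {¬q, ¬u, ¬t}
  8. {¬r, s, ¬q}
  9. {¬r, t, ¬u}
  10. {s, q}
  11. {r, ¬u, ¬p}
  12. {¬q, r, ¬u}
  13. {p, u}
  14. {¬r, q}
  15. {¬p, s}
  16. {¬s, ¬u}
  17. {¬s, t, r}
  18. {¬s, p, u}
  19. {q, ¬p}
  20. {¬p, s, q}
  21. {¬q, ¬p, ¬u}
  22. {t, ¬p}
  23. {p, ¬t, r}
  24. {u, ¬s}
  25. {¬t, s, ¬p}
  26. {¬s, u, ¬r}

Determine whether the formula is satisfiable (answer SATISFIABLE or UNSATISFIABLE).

UNSATISFIABLE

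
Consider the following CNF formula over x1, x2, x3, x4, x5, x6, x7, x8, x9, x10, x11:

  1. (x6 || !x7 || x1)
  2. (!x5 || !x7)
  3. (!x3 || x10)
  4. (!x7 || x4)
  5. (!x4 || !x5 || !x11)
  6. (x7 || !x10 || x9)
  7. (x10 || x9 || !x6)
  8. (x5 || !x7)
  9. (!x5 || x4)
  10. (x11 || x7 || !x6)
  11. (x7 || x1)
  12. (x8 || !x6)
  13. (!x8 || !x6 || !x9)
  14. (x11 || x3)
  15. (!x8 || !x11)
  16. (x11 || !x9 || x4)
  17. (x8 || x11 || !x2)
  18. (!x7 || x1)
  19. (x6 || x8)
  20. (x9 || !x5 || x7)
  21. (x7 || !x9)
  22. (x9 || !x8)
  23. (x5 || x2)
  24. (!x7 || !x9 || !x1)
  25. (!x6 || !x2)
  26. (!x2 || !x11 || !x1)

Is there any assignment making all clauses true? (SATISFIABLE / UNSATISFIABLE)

UNSATISFIABLE

x7 = True:
  propagation gives x5=False; an empty clause results — contradiction.
x7 = False:
  propagation gives x1=True, x9=False, x10=False, x3=False; an empty clause results — contradiction.
Every branch closes, so no satisfying assignment exists.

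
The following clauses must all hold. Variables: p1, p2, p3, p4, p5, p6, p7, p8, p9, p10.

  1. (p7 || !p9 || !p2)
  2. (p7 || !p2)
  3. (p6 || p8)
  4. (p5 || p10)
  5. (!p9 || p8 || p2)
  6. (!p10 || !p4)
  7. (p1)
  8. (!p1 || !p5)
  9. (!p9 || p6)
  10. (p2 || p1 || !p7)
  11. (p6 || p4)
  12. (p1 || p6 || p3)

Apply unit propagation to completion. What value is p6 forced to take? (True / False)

Unit clause (p1) sets p1 = True.
(!p1 || !p5): since p1 = True, the clause reduces to (!p5). p5 = False.
(p10 || p5) with p5 = False leaves only p10, so p10 = True.
In (!p10 || !p4), !p10 is now false; !p4 must hold, so p4 = False.
(p6 || p4) with p4 = False leaves only p6, so p6 = True.

True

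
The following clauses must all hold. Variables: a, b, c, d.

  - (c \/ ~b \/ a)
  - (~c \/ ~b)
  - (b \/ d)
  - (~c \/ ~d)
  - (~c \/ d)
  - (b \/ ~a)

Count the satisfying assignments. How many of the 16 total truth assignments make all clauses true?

3

The models are:
  a=F b=F c=F d=T
  a=T b=T c=F d=F
  a=T b=T c=F d=T
Count: 3.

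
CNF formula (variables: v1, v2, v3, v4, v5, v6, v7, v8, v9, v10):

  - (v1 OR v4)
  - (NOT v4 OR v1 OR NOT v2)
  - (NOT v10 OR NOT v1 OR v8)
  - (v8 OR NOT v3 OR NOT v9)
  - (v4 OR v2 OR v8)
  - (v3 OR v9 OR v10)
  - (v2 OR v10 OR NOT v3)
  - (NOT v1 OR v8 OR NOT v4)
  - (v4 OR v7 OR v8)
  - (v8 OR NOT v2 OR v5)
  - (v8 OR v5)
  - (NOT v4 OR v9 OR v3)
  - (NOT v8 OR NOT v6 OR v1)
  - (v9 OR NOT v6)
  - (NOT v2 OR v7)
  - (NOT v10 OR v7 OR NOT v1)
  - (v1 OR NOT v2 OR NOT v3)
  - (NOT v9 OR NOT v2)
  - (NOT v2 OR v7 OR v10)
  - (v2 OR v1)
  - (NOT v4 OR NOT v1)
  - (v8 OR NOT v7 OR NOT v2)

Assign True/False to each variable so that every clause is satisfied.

v1=1, v2=0, v3=0, v4=0, v5=0, v6=1, v7=0, v8=1, v9=1, v10=0

Check each clause:
  1. (v1 OR v4) — v1 is true.
  2. (NOT v2 OR NOT v4 OR v1) — v1 is true.
  3. (v8 OR NOT v1 OR NOT v10) — v8 is true.
  4. (v8 OR NOT v3 OR NOT v9) — v8 is true.
  5. (v2 OR v8 OR v4) — v8 is true.
  6. (v3 OR v9 OR v10) — v9 is true.
  7. (v10 OR v2 OR NOT v3) — NOT v3 is true.
  8. (NOT v4 OR v8 OR NOT v1) — v8 is true.
  9. (v4 OR v8 OR v7) — v8 is true.
  10. (v8 OR v5 OR NOT v2) — v8 is true.
  11. (v8 OR v5) — v8 is true.
  12. (v3 OR NOT v4 OR v9) — v9 is true.
  13. (NOT v6 OR NOT v8 OR v1) — v1 is true.
  14. (NOT v6 OR v9) — v9 is true.
  15. (NOT v2 OR v7) — NOT v2 is true.
  16. (NOT v1 OR NOT v10 OR v7) — NOT v10 is true.
  17. (NOT v3 OR NOT v2 OR v1) — v1 is true.
  18. (NOT v2 OR NOT v9) — NOT v2 is true.
  19. (v10 OR NOT v2 OR v7) — NOT v2 is true.
  20. (v2 OR v1) — v1 is true.
  21. (NOT v4 OR NOT v1) — NOT v4 is true.
  22. (NOT v2 OR NOT v7 OR v8) — v8 is true.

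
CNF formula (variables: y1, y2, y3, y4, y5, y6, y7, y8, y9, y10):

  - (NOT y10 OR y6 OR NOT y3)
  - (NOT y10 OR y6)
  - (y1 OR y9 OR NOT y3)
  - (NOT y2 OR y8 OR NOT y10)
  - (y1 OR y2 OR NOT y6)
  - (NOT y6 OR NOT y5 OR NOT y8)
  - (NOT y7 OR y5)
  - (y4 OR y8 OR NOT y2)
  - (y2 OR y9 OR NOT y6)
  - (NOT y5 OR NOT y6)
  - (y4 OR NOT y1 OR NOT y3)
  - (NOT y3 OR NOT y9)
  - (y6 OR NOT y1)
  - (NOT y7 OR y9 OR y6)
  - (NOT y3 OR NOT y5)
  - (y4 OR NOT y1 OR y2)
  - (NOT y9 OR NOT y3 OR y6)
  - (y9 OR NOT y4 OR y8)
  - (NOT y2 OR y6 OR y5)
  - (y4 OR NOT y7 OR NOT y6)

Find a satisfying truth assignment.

y1=F, y2=F, y3=F, y4=T, y5=F, y6=F, y7=F, y8=T, y9=F, y10=F

y3 occurs only negated in the remaining clauses — set y3 = False.
y7 occurs only negated in the remaining clauses — set y7 = False.
Branch on y1: take y1 = False.
Set y2 = False and propagate.
  then y6 is forced to False.
  then y10 is forced to False.
Set y4 = True and propagate.
For the remaining variables, y5 = False, y8 = True, y9 = False works.
Check each clause:
  1. (y6 OR NOT y3 OR NOT y10) — NOT y3 is true.
  2. (NOT y10 OR y6) — NOT y10 is true.
  3. (y9 OR NOT y3 OR y1) — NOT y3 is true.
  4. (NOT y2 OR NOT y10 OR y8) — y8 is true.
  5. (y2 OR y1 OR NOT y6) — NOT y6 is true.
  6. (NOT y8 OR NOT y6 OR NOT y5) — NOT y6 is true.
  7. (NOT y7 OR y5) — NOT y7 is true.
  8. (y4 OR y8 OR NOT y2) — y8 is true.
  9. (NOT y6 OR y9 OR y2) — NOT y6 is true.
  10. (NOT y6 OR NOT y5) — NOT y6 is true.
  11. (NOT y1 OR NOT y3 OR y4) — y4 is true.
  12. (NOT y9 OR NOT y3) — NOT y3 is true.
  13. (y6 OR NOT y1) — NOT y1 is true.
  14. (y6 OR NOT y7 OR y9) — NOT y7 is true.
  15. (NOT y3 OR NOT y5) — NOT y5 is true.
  16. (y4 OR NOT y1 OR y2) — y4 is true.
  17. (y6 OR NOT y9 OR NOT y3) — NOT y3 is true.
  18. (y9 OR NOT y4 OR y8) — y8 is true.
  19. (y6 OR NOT y2 OR y5) — NOT y2 is true.
  20. (NOT y7 OR NOT y6 OR y4) — NOT y7 is true.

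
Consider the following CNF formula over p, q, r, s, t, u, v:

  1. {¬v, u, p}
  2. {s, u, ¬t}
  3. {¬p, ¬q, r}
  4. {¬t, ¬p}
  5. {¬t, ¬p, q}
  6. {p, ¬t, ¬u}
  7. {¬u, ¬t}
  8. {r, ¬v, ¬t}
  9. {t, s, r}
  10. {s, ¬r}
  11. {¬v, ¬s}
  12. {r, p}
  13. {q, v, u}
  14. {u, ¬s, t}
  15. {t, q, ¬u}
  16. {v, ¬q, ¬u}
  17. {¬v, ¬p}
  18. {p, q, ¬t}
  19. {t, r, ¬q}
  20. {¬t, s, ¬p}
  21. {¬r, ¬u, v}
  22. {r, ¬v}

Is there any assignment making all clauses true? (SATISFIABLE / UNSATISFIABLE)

SATISFIABLE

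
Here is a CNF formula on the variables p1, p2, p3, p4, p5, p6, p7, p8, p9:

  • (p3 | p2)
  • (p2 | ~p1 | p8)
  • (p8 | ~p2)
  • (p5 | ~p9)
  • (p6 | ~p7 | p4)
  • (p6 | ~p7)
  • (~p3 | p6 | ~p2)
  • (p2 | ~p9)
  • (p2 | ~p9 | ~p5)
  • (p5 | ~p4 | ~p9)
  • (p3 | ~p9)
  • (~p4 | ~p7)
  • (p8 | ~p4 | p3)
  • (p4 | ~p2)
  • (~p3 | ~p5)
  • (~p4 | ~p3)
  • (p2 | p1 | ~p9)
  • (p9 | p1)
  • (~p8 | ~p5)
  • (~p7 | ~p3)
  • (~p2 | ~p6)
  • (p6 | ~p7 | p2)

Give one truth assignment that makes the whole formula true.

p7 occurs only negated in the remaining clauses — set p7 = False.
Branch on p1: take p1 = True.
Branch on p2: take p2 = False.
  then p3 is forced to True.
  then p8 is forced to True.
  then p9 is forced to False.
  then p5 is forced to False.
  then p4 is forced to False.
p6 is now unconstrained; take p6 = False.

p1=T, p2=F, p3=T, p4=F, p5=F, p6=F, p7=F, p8=T, p9=F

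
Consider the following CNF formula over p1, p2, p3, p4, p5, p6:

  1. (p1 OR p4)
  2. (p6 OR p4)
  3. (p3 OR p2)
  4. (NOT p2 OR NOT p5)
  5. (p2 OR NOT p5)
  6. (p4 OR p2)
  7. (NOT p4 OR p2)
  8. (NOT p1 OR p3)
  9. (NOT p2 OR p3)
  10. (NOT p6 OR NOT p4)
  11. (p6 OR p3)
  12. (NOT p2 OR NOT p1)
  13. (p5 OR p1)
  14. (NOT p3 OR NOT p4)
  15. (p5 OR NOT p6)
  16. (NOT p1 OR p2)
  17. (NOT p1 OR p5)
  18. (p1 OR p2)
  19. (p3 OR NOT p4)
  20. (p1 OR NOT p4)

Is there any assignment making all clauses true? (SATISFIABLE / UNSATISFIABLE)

UNSATISFIABLE

p2 = True:
  propagation gives p5=False, p3=True, p1=False; an empty clause results — contradiction.
p2 = False:
  propagation gives p3=True, p5=False, p4=True; an empty clause results — contradiction.
Every branch closes, so no satisfying assignment exists.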